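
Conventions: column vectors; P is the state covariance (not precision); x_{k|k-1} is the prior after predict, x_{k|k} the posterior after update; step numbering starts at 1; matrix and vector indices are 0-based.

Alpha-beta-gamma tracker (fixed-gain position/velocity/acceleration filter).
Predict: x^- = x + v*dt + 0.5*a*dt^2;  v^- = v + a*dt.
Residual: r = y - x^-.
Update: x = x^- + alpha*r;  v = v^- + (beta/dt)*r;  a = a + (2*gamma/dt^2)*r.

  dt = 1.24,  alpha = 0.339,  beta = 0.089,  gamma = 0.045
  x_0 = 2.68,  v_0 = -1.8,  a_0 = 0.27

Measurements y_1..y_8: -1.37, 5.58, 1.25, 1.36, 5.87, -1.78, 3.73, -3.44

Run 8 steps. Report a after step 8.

step 1: x_pred=0.6556  r=-2.0256  x^+=-0.0311  v^+=-1.6106  a^+=0.1514
step 2: x_pred=-1.9118  r=7.4918  x^+=0.6279  v^+=-0.8851  a^+=0.5900
step 3: x_pred=-0.0160  r=1.2660  x^+=0.4132  v^+=-0.0627  a^+=0.6641
step 4: x_pred=0.8460  r=0.5140  x^+=1.0202  v^+=0.7976  a^+=0.6941
step 5: x_pred=2.5430  r=3.3270  x^+=3.6708  v^+=1.8972  a^+=0.8889
step 6: x_pred=6.7067  r=-8.4867  x^+=3.8297  v^+=2.3903  a^+=0.3921
step 7: x_pred=7.0951  r=-3.3651  x^+=5.9544  v^+=2.6350  a^+=0.1952
step 8: x_pred=9.3718  r=-12.8118  x^+=5.0286  v^+=1.9574  a^+=-0.5547

a_post = -0.5547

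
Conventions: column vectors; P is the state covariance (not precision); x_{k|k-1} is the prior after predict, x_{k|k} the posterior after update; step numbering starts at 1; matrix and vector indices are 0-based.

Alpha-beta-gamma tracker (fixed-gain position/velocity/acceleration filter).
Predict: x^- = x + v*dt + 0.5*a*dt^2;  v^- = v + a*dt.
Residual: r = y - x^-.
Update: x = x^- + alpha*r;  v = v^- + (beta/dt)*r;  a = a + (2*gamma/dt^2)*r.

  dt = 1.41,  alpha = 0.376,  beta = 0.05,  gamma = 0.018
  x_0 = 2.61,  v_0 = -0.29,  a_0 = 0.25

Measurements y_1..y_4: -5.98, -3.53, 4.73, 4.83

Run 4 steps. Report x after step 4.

step 1: x_pred=2.4496  r=-8.4296  x^+=-0.7199  v^+=-0.2364  a^+=0.0974
step 2: x_pred=-0.9565  r=-2.5735  x^+=-1.9241  v^+=-0.1904  a^+=0.0508
step 3: x_pred=-2.1422  r=6.8722  x^+=0.4418  v^+=0.1249  a^+=0.1752
step 4: x_pred=0.7920  r=4.0380  x^+=2.3103  v^+=0.5151  a^+=0.2483

x_post = 2.3103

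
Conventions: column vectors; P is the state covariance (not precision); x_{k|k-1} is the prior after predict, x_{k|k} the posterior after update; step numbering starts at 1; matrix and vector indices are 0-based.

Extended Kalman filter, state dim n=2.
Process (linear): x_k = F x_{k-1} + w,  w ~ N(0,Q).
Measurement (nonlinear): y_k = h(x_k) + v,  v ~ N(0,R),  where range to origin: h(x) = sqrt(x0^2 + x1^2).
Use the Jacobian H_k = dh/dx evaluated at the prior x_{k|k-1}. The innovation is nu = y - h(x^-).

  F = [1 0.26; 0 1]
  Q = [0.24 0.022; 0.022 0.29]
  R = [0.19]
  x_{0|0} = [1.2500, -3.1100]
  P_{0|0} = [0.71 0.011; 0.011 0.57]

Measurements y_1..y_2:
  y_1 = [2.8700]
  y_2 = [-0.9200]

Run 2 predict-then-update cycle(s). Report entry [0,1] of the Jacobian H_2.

step 1: x^-=[0.4414, -3.1100]  P^-=[0.9943 0.1812; 0.1812 0.8600]  H_jac=[0.1405 -0.9901]  S=[1.0022]  K=[-0.0396; -0.8242]  nu=[-0.2712]  x^+=[0.4521, -2.8865]  P^+=[0.9927 0.1485; 0.1485 0.1792]
step 2: x^-=[-0.2984, -2.8865]  P^-=[1.3220 0.2171; 0.2171 0.4692]  H_jac=[-0.1028 -0.9947]  S=[0.7127]  K=[-0.4937; -0.6863]  nu=[-3.8219]  x^+=[1.5886, -0.2637]  P^+=[1.1483 -0.0244; -0.0244 0.1336]

H_jac[0,1] = -0.9947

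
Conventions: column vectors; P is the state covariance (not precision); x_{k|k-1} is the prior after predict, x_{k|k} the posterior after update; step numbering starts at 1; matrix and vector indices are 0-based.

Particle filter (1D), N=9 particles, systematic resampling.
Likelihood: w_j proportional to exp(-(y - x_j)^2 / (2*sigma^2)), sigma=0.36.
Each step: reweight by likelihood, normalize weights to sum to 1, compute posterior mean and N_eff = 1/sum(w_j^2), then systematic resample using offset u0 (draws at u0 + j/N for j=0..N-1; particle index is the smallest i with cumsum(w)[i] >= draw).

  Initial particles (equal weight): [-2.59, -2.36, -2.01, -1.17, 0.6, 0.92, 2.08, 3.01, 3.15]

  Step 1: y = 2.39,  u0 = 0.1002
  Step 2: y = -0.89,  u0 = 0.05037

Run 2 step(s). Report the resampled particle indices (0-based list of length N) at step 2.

resampled_idx = [0, 0, 1, 2, 2, 3, 4, 4, 5]

step 1: w=[0.0000, 0.0000, 0.0000, 0.0000, 0.0000, 0.0002, 0.6733, 0.2214, 0.1051]  mean=2.3980  Neff=1.9478  idx=[6, 6, 6, 6, 6, 6, 7, 7, 8]
step 2: w=[0.1667, 0.1667, 0.1667, 0.1667, 0.1667, 0.1667, 0.0000, 0.0000, 0.0000]  mean=2.0800  Neff=6.0000  idx=[0, 0, 1, 2, 2, 3, 4, 4, 5]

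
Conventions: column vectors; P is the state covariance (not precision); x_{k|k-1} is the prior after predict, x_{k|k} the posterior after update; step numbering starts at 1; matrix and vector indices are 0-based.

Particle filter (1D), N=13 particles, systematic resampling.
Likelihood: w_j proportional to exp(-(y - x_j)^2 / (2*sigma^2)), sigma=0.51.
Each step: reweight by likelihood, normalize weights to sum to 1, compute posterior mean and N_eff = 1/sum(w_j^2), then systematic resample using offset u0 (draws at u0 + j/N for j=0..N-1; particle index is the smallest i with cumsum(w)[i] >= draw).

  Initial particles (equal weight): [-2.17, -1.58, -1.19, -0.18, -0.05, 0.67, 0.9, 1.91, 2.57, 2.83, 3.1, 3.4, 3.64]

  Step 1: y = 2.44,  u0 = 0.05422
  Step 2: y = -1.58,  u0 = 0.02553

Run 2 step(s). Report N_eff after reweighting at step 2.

step 1: w=[0.0000, 0.0000, 0.0000, 0.0000, 0.0000, 0.0008, 0.0035, 0.1958, 0.3253, 0.2508, 0.1455, 0.0571, 0.0211]  mean=2.6456  Neff=4.3109  idx=[7, 7, 8, 8, 8, 8, 8, 9, 9, 9, 10, 10, 11]
step 2: w=[0.4999, 0.4999, 0.0000, 0.0000, 0.0000, 0.0000, 0.0000, 0.0000, 0.0000, 0.0000, 0.0000, 0.0000, 0.0000]  mean=1.9101  Neff=2.0006  idx=[0, 0, 0, 0, 0, 0, 0, 1, 1, 1, 1, 1, 1]

N_eff = 2.0006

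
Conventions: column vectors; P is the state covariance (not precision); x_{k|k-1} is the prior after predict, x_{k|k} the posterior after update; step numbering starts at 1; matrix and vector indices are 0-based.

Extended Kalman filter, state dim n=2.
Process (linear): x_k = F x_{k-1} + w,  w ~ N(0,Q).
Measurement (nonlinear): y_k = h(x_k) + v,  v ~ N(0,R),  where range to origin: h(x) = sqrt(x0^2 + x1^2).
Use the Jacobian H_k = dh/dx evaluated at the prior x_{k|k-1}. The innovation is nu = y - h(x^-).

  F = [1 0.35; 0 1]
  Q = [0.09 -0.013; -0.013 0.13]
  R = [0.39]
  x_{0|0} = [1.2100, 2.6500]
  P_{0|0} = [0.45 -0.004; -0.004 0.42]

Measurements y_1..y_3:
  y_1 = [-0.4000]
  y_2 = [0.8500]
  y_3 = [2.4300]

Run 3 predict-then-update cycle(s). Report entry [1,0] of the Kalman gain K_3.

K[1,0] = 0.3338

step 1: x^-=[2.1375, 2.6500]  P^-=[0.5887 0.1300; 0.1300 0.5500]  H_jac=[0.6278 0.7784]  S=[1.0823]  K=[0.4350; 0.4710]  nu=[-3.8046]  x^+=[0.4826, 0.8582]  P^+=[0.3839 -0.0917; -0.0917 0.3099]
step 2: x^-=[0.7830, 0.8582]  P^-=[0.4477 0.0038; 0.0038 0.4399]  H_jac=[0.6740 0.7387]  S=[0.8372]  K=[0.3637; 0.3912]  nu=[-0.3117]  x^+=[0.6696, 0.7362]  P^+=[0.3369 -0.1154; -0.1154 0.3118]
step 3: x^-=[0.9273, 0.7362]  P^-=[0.3843 -0.0192; -0.0192 0.4418]  H_jac=[0.7832 0.6218]  S=[0.7778]  K=[0.3716; 0.3338]  nu=[1.2460]  x^+=[1.3903, 1.1522]  P^+=[0.2769 -0.1157; -0.1157 0.3551]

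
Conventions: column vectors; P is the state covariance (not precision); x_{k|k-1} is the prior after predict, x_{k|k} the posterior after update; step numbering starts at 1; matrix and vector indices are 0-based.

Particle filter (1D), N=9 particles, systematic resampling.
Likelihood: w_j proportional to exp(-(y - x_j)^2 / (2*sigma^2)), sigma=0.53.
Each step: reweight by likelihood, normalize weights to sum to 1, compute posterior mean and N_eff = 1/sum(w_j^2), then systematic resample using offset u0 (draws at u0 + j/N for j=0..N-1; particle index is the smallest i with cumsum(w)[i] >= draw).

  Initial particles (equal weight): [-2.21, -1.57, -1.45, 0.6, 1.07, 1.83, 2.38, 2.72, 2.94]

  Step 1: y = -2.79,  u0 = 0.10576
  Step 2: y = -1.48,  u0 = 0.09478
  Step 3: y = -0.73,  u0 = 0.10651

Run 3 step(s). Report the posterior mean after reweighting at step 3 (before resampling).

post_mean = -1.5492

step 1: w=[0.8312, 0.1069, 0.0619, 0.0000, 0.0000, 0.0000, 0.0000, 0.0000, 0.0000]  mean=-2.0945  Neff=1.4162  idx=[0, 0, 0, 0, 0, 0, 0, 1, 2]
step 2: w=[0.0825, 0.0825, 0.0825, 0.0825, 0.0825, 0.0825, 0.0825, 0.2099, 0.2126]  mean=-1.9140  Neff=7.3035  idx=[1, 2, 3, 5, 6, 7, 7, 8, 8]
step 3: w=[0.0138, 0.0138, 0.0138, 0.0138, 0.0138, 0.1943, 0.1943, 0.2711, 0.2711]  mean=-1.5492  Neff=4.4744  idx=[5, 5, 6, 6, 7, 7, 8, 8, 8]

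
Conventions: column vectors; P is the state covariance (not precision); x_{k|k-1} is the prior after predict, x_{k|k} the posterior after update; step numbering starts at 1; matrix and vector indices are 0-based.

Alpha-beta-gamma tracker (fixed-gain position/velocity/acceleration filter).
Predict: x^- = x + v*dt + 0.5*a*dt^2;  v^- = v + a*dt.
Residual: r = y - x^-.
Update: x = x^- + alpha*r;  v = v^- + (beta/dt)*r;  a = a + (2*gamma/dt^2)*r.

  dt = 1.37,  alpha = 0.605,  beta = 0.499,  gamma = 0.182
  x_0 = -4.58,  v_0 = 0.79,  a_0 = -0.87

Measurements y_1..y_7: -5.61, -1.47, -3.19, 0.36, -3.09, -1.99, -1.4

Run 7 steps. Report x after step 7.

x_post = -1.4483

step 1: x_pred=-4.3142  r=-1.2958  x^+=-5.0981  v^+=-0.8739  a^+=-1.1213
step 2: x_pred=-7.3477  r=5.8777  x^+=-3.7917  v^+=-0.2692  a^+=0.0186
step 3: x_pred=-4.1431  r=0.9531  x^+=-3.5665  v^+=0.1034  a^+=0.2034
step 4: x_pred=-3.2340  r=3.5940  x^+=-1.0596  v^+=1.6911  a^+=0.9004
step 5: x_pred=2.1022  r=-5.1922  x^+=-1.0391  v^+=1.0335  a^+=-0.1065
step 6: x_pred=0.2769  r=-2.2669  x^+=-1.0946  v^+=0.0619  a^+=-0.5462
step 7: x_pred=-1.5223  r=0.1223  x^+=-1.4483  v^+=-0.6418  a^+=-0.5224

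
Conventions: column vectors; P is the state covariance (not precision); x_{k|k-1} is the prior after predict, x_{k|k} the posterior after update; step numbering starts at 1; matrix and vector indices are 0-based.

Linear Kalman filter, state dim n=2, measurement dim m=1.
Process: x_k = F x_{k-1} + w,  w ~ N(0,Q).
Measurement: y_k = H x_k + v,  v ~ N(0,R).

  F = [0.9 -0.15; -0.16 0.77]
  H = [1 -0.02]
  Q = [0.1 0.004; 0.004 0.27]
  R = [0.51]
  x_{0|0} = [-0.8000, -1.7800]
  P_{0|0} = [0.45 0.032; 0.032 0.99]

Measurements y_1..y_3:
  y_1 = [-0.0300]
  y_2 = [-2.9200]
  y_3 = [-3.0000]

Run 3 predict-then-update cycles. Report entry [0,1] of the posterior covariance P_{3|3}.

step 1: x^-=[-0.4530, -1.2426]  P^-=[0.4781 -0.1522; -0.1522 0.8606]  S=[0.9946]  K=[0.4838; -0.1703]  nu=[0.3981]  x^+=[-0.2604, -1.3104]  P^+=[0.2453 -0.0702; -0.0702 0.8317]
step 2: x^-=[-0.0378, -0.9674]  P^-=[0.3364 -0.1778; -0.1778 0.7867]  S=[0.8538]  K=[0.3982; -0.2266]  nu=[-2.9016]  x^+=[-1.1931, -0.3098]  P^+=[0.2010 -0.1007; -0.1007 0.7429]
step 3: x^-=[-1.0273, -0.0477]  P^-=[0.3068 -0.1830; -0.1830 0.7404]  S=[0.8244]  K=[0.3765; -0.2399]  nu=[-1.9737]  x^+=[-1.7705, 0.4258]  P^+=[0.1899 -0.1085; -0.1085 0.6930]

P_post[0,1] = -0.1085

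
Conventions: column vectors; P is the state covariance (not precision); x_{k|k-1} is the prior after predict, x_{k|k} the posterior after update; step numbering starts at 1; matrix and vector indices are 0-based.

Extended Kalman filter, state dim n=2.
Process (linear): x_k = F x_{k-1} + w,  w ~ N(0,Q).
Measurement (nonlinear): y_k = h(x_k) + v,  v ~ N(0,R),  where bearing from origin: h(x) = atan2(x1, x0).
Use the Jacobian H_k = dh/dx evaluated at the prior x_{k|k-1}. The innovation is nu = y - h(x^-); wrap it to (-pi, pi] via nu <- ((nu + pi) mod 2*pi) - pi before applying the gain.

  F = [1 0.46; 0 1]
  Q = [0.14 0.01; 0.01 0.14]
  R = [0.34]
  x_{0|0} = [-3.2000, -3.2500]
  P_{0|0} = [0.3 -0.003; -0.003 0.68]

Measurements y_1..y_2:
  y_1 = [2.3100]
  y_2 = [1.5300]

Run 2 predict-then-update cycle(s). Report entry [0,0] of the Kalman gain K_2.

K[0,0] = -0.0514

step 1: x^-=[-4.6950, -3.2500]  P^-=[0.5811 0.3198; 0.3198 0.8200]  H_jac=[0.0997 -0.1440]  S=[0.3536]  K=[0.0336; -0.2438]  nu=[-1.4371]  x^+=[-4.7433, -2.8997]  P^+=[0.5807 0.3227; 0.3227 0.7990]
step 2: x^-=[-6.0771, -2.8997]  P^-=[1.1867 0.7002; 0.7002 0.9390]  H_jac=[0.0640 -0.1340]  S=[0.3497]  K=[-0.0514; -0.2318]  nu=[-2.0568]  x^+=[-5.9715, -2.4228]  P^+=[1.1858 0.6961; 0.6961 0.9202]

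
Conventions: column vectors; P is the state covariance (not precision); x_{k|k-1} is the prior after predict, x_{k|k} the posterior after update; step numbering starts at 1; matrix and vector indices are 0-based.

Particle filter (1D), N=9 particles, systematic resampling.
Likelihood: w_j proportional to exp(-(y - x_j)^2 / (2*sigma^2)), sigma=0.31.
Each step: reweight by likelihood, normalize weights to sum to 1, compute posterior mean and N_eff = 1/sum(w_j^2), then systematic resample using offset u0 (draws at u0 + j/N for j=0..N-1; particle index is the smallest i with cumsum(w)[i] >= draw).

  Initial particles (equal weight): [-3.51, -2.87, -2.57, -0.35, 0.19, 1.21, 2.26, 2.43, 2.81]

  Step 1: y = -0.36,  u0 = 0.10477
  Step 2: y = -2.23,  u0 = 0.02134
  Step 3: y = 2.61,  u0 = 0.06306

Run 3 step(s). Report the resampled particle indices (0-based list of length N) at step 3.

resampled_idx = [0, 1, 2, 3, 4, 5, 6, 7, 8]

step 1: w=[0.0000, 0.0000, 0.0000, 0.8283, 0.1717, 0.0000, 0.0000, 0.0000, 0.0000]  mean=-0.2573  Neff=1.3976  idx=[3, 3, 3, 3, 3, 3, 3, 4, 4]
step 2: w=[0.1429, 0.1429, 0.1429, 0.1429, 0.1429, 0.1429, 0.1429, 0.0000, 0.0000]  mean=-0.3500  Neff=7.0000  idx=[0, 0, 1, 2, 3, 4, 4, 5, 6]
step 3: w=[0.1111, 0.1111, 0.1111, 0.1111, 0.1111, 0.1111, 0.1111, 0.1111, 0.1111]  mean=-0.3500  Neff=9.0000  idx=[0, 1, 2, 3, 4, 5, 6, 7, 8]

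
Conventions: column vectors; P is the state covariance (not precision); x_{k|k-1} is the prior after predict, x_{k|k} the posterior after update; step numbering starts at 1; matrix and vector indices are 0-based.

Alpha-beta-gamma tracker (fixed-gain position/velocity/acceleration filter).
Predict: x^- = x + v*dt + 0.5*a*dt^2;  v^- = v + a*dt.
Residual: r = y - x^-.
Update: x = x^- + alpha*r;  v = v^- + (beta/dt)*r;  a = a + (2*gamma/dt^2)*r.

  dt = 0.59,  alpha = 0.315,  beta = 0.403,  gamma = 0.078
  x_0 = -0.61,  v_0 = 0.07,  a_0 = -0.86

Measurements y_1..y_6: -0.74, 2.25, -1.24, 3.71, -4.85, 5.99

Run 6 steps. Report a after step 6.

step 1: x_pred=-0.7184  r=-0.0216  x^+=-0.7252  v^+=-0.4522  a^+=-0.8697
step 2: x_pred=-1.1433  r=3.3933  x^+=-0.0744  v^+=1.3525  a^+=0.6510
step 3: x_pred=0.8369  r=-2.0769  x^+=0.1827  v^+=0.3180  a^+=-0.2797
step 4: x_pred=0.3216  r=3.3884  x^+=1.3890  v^+=2.4674  a^+=1.2388
step 5: x_pred=3.0604  r=-7.9104  x^+=0.5686  v^+=-2.2049  a^+=-2.3062
step 6: x_pred=-1.1337  r=7.1237  x^+=1.1103  v^+=1.3003  a^+=0.8862

a_post = 0.8862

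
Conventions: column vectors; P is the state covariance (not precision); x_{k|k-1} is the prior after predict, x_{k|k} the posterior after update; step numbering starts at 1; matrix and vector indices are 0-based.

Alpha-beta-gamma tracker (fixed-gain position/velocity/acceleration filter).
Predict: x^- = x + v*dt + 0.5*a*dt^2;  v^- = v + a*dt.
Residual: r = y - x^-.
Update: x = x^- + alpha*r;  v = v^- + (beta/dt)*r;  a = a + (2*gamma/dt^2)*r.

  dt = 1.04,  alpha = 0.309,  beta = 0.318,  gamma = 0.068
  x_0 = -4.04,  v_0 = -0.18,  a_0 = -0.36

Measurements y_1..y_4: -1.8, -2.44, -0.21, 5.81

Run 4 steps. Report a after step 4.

step 1: x_pred=-4.4219  r=2.6219  x^+=-3.6117  v^+=0.2473  a^+=-0.0303
step 2: x_pred=-3.3709  r=0.9309  x^+=-3.0833  v^+=0.5004  a^+=0.0867
step 3: x_pred=-2.5160  r=2.3060  x^+=-1.8034  v^+=1.2957  a^+=0.3767
step 4: x_pred=-0.2522  r=6.0622  x^+=1.6210  v^+=3.5411  a^+=1.1389

a_post = 1.1389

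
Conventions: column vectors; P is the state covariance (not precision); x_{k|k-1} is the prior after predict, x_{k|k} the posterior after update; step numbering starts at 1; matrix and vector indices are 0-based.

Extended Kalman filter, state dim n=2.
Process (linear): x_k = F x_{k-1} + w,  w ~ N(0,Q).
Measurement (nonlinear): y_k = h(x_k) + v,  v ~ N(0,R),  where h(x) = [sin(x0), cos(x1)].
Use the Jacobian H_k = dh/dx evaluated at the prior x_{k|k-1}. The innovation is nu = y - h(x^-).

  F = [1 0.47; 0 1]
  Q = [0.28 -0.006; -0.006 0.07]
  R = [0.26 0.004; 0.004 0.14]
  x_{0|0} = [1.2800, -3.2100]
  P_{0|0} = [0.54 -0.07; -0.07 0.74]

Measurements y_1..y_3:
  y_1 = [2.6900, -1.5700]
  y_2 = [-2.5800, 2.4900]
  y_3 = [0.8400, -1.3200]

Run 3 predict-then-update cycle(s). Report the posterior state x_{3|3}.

step 1: x^-=[-0.2287, -3.2100]  P^-=[0.9177 0.2718; 0.2718 0.8100]  H_jac=[0.9740 0.0000; 0.0000 -0.0684]  S=[1.1305 -0.0141; -0.0141 0.1438]  K=[0.7900 -0.0518; 0.2296 -0.3626]  nu=[2.9167, -0.5723]  x^+=[2.1050, -2.3327]  P^+=[0.2107 0.0598; 0.0598 0.7291]
step 2: x^-=[1.0086, -2.3327]  P^-=[0.7080 0.3965; 0.3965 0.7991]  H_jac=[0.5330 0.0000; 0.0000 0.7235]  S=[0.4611 0.1569; 0.1569 0.5583]  K=[0.7115 0.3139; 0.1171 1.0026]  nu=[-3.4261, 3.1803]  x^+=[-0.4309, 0.4547]  P^+=[0.3494 0.0647; 0.0647 0.1947]
step 3: x^-=[-0.2173, 0.4547]  P^-=[0.7332 0.1502; 0.1502 0.2647]  H_jac=[0.9765 0.0000; 0.0000 -0.4392]  S=[0.9591 -0.0604; -0.0604 0.1910]  K=[0.7395 -0.1114; 0.1169 -0.5714]  nu=[1.0555, -2.2184]  x^+=[0.8104, 1.8457]  P^+=[0.1964 0.0288; 0.0288 0.1811]

x_post = [0.8104, 1.8457]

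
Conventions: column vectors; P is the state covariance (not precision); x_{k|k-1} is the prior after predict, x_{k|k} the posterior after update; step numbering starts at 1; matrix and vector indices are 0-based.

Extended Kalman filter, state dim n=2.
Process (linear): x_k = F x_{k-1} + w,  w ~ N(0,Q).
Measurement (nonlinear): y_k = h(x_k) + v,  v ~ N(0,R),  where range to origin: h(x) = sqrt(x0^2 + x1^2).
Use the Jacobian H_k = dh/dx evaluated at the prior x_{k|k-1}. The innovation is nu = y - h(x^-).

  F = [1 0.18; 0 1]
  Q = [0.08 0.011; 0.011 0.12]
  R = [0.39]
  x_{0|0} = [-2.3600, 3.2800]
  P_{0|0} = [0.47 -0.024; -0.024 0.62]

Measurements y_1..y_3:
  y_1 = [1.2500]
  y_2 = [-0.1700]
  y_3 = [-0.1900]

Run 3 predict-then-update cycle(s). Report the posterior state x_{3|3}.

step 1: x^-=[-1.7696, 3.2800]  P^-=[0.5614 0.0986; 0.0986 0.7400]  H_jac=[-0.4748 0.8801]  S=[1.0073]  K=[-0.1785; 0.6000]  nu=[-2.4769]  x^+=[-1.3275, 1.7937]  P^+=[0.5294 0.2065; 0.2065 0.3773]
step 2: x^-=[-1.0046, 1.7937]  P^-=[0.6959 0.2854; 0.2854 0.4973]  H_jac=[-0.4886 0.8725]  S=[0.6914]  K=[-0.1317; 0.4259]  nu=[-2.2259]  x^+=[-0.7115, 0.8458]  P^+=[0.6839 0.3242; 0.3242 0.3719]
step 3: x^-=[-0.5593, 0.8458]  P^-=[0.8927 0.4021; 0.4021 0.4919]  H_jac=[-0.5515 0.8341]  S=[0.6338]  K=[-0.2476; 0.2975]  nu=[-1.2040]  x^+=[-0.2612, 0.4877]  P^+=[0.8538 0.4488; 0.4488 0.4358]

x_post = [-0.2612, 0.4877]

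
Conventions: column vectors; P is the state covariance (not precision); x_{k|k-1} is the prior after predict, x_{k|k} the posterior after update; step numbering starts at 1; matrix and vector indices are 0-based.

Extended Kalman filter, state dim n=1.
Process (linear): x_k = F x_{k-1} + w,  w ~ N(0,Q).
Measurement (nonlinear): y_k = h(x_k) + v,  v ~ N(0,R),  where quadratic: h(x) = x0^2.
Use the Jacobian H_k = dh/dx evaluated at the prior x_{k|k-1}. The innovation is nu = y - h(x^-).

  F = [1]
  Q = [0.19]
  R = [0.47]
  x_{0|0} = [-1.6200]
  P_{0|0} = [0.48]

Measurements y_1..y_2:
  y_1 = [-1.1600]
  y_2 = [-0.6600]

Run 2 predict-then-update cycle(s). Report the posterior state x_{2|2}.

x_post = [-0.2111]

step 1: x^-=[-1.6200]  P^-=[0.6700]  H_jac=[-3.2400]  S=[7.5034]  K=[-0.2893]  nu=[-3.7844]  x^+=[-0.5251]  P^+=[0.0420]
step 2: x^-=[-0.5251]  P^-=[0.2320]  H_jac=[-1.0503]  S=[0.7259]  K=[-0.3356]  nu=[-0.9358]  x^+=[-0.2111]  P^+=[0.1502]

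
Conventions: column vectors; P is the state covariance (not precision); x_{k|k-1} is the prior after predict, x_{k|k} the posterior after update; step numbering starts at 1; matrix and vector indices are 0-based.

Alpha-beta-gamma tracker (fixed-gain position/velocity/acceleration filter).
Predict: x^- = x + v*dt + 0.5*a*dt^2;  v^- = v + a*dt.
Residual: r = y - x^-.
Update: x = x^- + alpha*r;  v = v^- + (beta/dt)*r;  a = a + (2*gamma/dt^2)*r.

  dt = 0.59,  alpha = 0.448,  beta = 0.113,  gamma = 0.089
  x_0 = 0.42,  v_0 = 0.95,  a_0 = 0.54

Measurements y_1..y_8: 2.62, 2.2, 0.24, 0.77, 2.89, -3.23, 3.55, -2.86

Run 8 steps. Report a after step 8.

a_post = -1.7220

step 1: x_pred=1.0745  r=1.5455  x^+=1.7669  v^+=1.5646  a^+=1.3303
step 2: x_pred=2.9215  r=-0.7215  x^+=2.5983  v^+=2.2113  a^+=0.9613
step 3: x_pred=4.0703  r=-3.8303  x^+=2.3543  v^+=2.0449  a^+=-0.9973
step 4: x_pred=3.3872  r=-2.6172  x^+=2.2147  v^+=0.9552  a^+=-2.3356
step 5: x_pred=2.3718  r=0.5182  x^+=2.6039  v^+=-0.3235  a^+=-2.0706
step 6: x_pred=2.0527  r=-5.2827  x^+=-0.3139  v^+=-2.5569  a^+=-4.7719
step 7: x_pred=-2.6531  r=6.2031  x^+=0.1259  v^+=-4.1843  a^+=-1.6000
step 8: x_pred=-2.6213  r=-0.2387  x^+=-2.7282  v^+=-5.1740  a^+=-1.7220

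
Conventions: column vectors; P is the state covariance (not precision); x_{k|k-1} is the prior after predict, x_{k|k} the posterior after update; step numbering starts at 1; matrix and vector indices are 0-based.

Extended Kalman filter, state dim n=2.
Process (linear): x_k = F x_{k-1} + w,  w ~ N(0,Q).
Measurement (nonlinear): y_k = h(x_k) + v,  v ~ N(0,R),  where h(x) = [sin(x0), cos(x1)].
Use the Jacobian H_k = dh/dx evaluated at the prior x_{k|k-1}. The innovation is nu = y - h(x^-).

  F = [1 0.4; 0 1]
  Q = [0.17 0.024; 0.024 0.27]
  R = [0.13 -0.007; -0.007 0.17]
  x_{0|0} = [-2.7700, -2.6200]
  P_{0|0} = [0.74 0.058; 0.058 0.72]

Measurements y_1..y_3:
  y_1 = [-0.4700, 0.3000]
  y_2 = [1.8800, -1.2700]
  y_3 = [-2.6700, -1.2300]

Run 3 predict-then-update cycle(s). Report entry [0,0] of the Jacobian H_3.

step 1: x^-=[-3.8180, -2.6200]  P^-=[1.0716 0.3700; 0.3700 0.9900]  H_jac=[-0.7798 0.0000; 0.0000 0.4983]  S=[0.7817 -0.1508; -0.1508 0.4158]  K=[-1.0575 0.0599; -0.1509 1.1317]  nu=[-1.0960, 1.1670]  x^+=[-2.5890, -1.1340]  P^+=[0.1768 0.0353; 0.0353 0.3882]
step 2: x^-=[-3.0426, -1.1340]  P^-=[0.4372 0.2146; 0.2146 0.6582]  H_jac=[-0.9951 0.0000; 0.0000 0.9061]  S=[0.5629 -0.2005; -0.2005 0.7104]  K=[-0.7508 0.0618; -0.0893 0.8143]  nu=[1.9788, -1.6931]  x^+=[-4.6330, -2.6894]  P^+=[0.0985 0.0174; 0.0174 0.1535]
step 3: x^-=[-5.7088, -2.6894]  P^-=[0.3070 0.1028; 0.1028 0.4235]  H_jac=[0.8395 0.0000; 0.0000 0.4369]  S=[0.3464 0.0307; 0.0307 0.2508]  K=[0.7362 0.0889; 0.1858 0.7149]  nu=[-3.2133, -0.3305]  x^+=[-8.1039, -3.5226]  P^+=[0.1133 0.0228; 0.0228 0.2752]

H_jac[0,0] = 0.8395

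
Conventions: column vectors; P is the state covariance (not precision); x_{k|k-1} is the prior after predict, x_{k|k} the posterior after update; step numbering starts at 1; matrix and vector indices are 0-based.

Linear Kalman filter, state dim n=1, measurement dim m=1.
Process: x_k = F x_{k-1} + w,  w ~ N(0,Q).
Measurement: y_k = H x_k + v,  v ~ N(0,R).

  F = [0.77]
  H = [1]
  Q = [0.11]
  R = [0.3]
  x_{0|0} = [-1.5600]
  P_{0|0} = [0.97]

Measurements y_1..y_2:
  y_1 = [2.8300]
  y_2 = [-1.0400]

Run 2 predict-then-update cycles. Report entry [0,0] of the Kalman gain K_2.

step 1: x^-=[-1.2012]  P^-=[0.6851]  S=[0.9851]  K=[0.6955]  nu=[4.0312]  x^+=[1.6024]  P^+=[0.2086]
step 2: x^-=[1.2338]  P^-=[0.2337]  S=[0.5337]  K=[0.4379]  nu=[-2.2738]  x^+=[0.2381]  P^+=[0.1314]

K[0,0] = 0.4379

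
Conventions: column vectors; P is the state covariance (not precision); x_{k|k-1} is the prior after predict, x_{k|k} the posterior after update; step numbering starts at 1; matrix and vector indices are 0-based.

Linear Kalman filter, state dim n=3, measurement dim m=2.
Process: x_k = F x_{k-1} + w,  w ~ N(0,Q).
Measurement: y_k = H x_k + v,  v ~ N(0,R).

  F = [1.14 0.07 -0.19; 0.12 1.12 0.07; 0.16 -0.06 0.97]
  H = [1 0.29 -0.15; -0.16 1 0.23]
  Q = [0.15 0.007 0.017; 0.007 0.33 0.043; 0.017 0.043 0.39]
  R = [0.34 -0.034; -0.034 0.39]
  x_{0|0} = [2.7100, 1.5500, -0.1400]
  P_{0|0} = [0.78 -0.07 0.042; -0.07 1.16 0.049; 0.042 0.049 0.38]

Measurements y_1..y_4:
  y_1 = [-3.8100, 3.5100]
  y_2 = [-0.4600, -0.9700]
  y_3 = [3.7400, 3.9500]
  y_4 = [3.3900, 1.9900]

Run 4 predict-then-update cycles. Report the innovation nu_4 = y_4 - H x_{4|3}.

innov = [0.7616, -1.1034]

step 1: x^-=[3.2245, 2.0514, 0.2048]  P^-=[1.1524 0.1018 0.1374; 0.1018 1.7878 0.0522; 0.1374 0.0522 0.7804]  S=[1.6736 0.4008; 0.4008 2.2299]  K=[0.7308 -0.1542; 0.1822 0.7671; -0.0014 0.0943]  nu=[-7.5987, 1.9274]  x^+=[-2.6261, 2.1450, 0.3969]  P^+=[0.2958 -0.0707 0.1438; -0.0707 0.3081 -0.1151; 0.1438 -0.1151 0.7606]
step 2: x^-=[-2.9191, 2.1150, -0.1639]  P^-=[0.4929 0.0027 0.0790; 0.0027 0.6898 -0.0388; 0.0790 -0.0388 1.1738]  S=[0.8985 0.0726; 0.0726 1.1300]  K=[0.5432 -0.0862; 0.1844 0.5903; -0.1368 0.2022]  nu=[1.8211, -3.5144]  x^+=[-1.6270, 0.3763, -1.1236]  P^+=[0.2262 -0.0519 0.1567; -0.0519 0.2497 -0.1478; 0.1567 -0.1478 1.1148]
step 3: x^-=[-1.6149, 0.1475, -1.3728]  P^-=[0.4132 0.0156 0.0115; 0.0156 0.6174 -0.0427; 0.0115 -0.0427 1.5124]  S=[0.8484 0.0481; 0.0481 1.0725]  K=[0.4941 -0.0668; 0.2055 0.5549; -0.2852 0.2956]  nu=[5.1062, 3.8598]  x^+=[0.6501, 3.3388, -1.6878]  P^+=[0.2045 -0.0433 0.1443; -0.0433 0.2403 -0.1642; 0.1443 -0.1642 1.3578]
step 4: x^-=[1.2955, 3.6993, -1.7335]  P^-=[0.4009 0.0224 -0.0523; 0.0224 0.6060 -0.0438; -0.0523 -0.0438 1.7384]  S=[0.8635 0.0294; 0.0294 1.0748]  K=[0.4830 -0.0632; 0.2186 0.5452; -0.3892 0.3497]  nu=[0.7616, -1.1034]  x^+=[1.7332, 3.2643, -2.4158]  P^+=[0.1969 -0.0390 0.1281; -0.0390 0.2383 -0.1712; 0.1281 -0.1712 1.4841]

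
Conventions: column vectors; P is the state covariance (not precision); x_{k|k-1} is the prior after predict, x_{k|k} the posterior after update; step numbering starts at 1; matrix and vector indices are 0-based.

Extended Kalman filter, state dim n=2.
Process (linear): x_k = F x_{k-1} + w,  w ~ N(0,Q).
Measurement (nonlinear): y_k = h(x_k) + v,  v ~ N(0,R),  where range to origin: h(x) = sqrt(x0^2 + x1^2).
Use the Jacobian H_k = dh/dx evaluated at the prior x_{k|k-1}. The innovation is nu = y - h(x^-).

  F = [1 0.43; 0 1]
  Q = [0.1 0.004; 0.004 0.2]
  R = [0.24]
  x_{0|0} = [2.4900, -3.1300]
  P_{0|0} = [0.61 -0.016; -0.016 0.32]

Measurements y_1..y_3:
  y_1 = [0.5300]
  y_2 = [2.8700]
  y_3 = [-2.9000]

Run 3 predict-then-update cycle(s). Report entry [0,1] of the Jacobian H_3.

step 1: x^-=[1.1441, -3.1300]  P^-=[0.7554 0.1256; 0.1256 0.5200]  H_jac=[0.3433 -0.9392]  S=[0.7067]  K=[0.2000; -0.6300]  nu=[-2.8025]  x^+=[0.5835, -1.3643]  P^+=[0.7271 0.2147; 0.2147 0.2395]
step 2: x^-=[-0.0032, -1.3643]  P^-=[1.0560 0.3216; 0.3216 0.4395]  H_jac=[-0.0023 -1.0000]  S=[0.6810]  K=[-0.4759; -0.6465]  nu=[1.5057]  x^+=[-0.7197, -2.3377]  P^+=[0.9018 0.1121; 0.1121 0.1549]
step 3: x^-=[-1.7249, -2.3377]  P^-=[1.1269 0.1827; 0.1827 0.3549]  H_jac=[-0.5937 -0.8047]  S=[1.0416]  K=[-0.7835; -0.3783]  nu=[-5.8052]  x^+=[2.8233, -0.1415]  P^+=[0.4875 -0.1260; -0.1260 0.2058]

H_jac[0,1] = -0.8047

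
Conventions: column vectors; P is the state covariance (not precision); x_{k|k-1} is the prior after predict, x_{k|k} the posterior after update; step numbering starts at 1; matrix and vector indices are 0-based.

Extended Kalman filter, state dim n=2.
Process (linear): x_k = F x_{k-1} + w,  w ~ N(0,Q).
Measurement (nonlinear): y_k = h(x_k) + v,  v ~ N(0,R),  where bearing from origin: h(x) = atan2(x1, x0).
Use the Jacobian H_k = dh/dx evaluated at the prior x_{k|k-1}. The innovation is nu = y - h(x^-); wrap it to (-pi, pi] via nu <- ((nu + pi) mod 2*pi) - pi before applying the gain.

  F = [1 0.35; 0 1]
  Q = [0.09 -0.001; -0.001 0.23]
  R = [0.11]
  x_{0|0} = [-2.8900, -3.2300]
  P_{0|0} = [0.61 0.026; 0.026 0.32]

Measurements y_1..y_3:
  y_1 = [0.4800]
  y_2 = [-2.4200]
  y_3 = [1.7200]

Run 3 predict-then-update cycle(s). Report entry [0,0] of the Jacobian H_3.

H_jac[0,0] = 0.0844

step 1: x^-=[-4.0205, -3.2300]  P^-=[0.7574 0.1370; 0.1370 0.5500]  H_jac=[0.1214 -0.1512]  S=[0.1287]  K=[0.5537; -0.5167]  nu=[2.9448]  x^+=[-2.3899, -4.7515]  P^+=[0.7179 0.1738; 0.1738 0.5156]
step 2: x^-=[-4.0529, -4.7515]  P^-=[0.9928 0.3533; 0.3533 0.7456]  H_jac=[0.1218 -0.1039]  S=[0.1238]  K=[0.6802; -0.2781]  nu=[-0.1430]  x^+=[-4.1502, -4.7118]  P^+=[0.9355 0.3767; 0.3767 0.7361]
step 3: x^-=[-5.7993, -4.7118]  P^-=[1.3794 0.6333; 0.6333 0.9661]  H_jac=[0.0844 -0.1039]  S=[0.1191]  K=[0.4249; -0.3936]  nu=[-2.1039]  x^+=[-6.6932, -3.8837]  P^+=[1.3579 0.6533; 0.6533 0.9476]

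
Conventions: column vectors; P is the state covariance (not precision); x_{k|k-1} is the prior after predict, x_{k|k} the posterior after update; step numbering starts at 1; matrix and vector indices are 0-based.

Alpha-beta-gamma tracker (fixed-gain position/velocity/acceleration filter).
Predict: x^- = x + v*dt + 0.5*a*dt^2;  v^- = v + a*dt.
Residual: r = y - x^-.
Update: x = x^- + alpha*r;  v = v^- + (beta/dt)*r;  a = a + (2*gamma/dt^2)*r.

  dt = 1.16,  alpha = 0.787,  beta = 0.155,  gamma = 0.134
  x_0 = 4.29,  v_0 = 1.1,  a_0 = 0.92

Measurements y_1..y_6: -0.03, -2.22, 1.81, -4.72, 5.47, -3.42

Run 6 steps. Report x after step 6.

step 1: x_pred=6.1850  r=-6.2150  x^+=1.2938  v^+=1.3368  a^+=-0.3178
step 2: x_pred=2.6306  r=-4.8506  x^+=-1.1868  v^+=0.3199  a^+=-1.2839
step 3: x_pred=-1.6795  r=3.4895  x^+=1.0667  v^+=-0.7031  a^+=-0.5889
step 4: x_pred=-0.1451  r=-4.5749  x^+=-3.7455  v^+=-1.9976  a^+=-1.5001
step 5: x_pred=-7.0720  r=12.5420  x^+=2.7986  v^+=-2.0618  a^+=0.9979
step 6: x_pred=1.0783  r=-4.4983  x^+=-2.4619  v^+=-1.5053  a^+=0.1020

x_post = -2.4619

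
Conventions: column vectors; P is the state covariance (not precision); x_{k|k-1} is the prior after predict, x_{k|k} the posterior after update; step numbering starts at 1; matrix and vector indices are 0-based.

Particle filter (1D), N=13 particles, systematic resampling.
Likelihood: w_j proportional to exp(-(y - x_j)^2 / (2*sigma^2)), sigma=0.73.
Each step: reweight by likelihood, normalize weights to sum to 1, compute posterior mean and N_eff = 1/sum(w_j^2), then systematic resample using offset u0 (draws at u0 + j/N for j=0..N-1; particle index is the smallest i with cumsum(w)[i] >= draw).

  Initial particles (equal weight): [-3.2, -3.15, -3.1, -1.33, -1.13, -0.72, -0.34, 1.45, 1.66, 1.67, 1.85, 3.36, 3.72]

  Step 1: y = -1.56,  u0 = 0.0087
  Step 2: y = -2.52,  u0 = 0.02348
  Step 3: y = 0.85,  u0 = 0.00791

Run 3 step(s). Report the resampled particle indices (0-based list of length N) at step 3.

step 1: w=[0.0283, 0.0329, 0.0381, 0.3354, 0.2963, 0.1818, 0.0872, 0.0001, 0.0000, 0.0000, 0.0000, 0.0000, 0.0000]  mean=-1.2532  Neff=4.0942  idx=[0, 2, 3, 3, 3, 3, 4, 4, 4, 4, 5, 5, 6]
step 2: w=[0.2027, 0.2282, 0.0828, 0.0828, 0.0828, 0.0828, 0.0511, 0.0511, 0.0511, 0.0511, 0.0150, 0.0150, 0.0036]  mean=-2.0502  Neff=7.6054  idx=[0, 0, 0, 1, 1, 1, 2, 3, 4, 5, 6, 8, 9]
step 3: w=[0.0000, 0.0000, 0.0000, 0.0000, 0.0000, 0.0000, 0.0948, 0.0948, 0.0948, 0.0948, 0.2069, 0.2069, 0.2069]  mean=-1.2059  Neff=6.0824  idx=[6, 6, 7, 8, 9, 10, 10, 10, 11, 11, 11, 12, 12]

resampled_idx = [6, 6, 7, 8, 9, 10, 10, 10, 11, 11, 11, 12, 12]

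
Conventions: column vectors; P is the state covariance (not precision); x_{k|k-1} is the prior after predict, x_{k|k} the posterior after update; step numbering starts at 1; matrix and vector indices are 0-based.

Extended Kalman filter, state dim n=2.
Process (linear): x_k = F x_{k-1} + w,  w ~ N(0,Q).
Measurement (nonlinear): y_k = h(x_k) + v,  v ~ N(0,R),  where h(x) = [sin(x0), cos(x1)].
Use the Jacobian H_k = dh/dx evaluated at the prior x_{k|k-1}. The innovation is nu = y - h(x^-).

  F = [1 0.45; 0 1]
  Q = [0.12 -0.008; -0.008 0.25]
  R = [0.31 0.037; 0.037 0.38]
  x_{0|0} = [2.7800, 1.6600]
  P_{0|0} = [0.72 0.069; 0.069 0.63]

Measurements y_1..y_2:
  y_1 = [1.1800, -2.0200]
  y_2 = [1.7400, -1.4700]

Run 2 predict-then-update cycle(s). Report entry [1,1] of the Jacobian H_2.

H_jac[1,1] = -0.2641

step 1: x^-=[3.5270, 1.6600]  P^-=[1.0297 0.3445; 0.3445 0.8800]  H_jac=[-0.9266 0.0000; 0.0000 -0.9960]  S=[1.1942 0.3550; 0.3550 1.2530]  K=[-0.7836 -0.0519; -0.0649 -0.6811]  nu=[1.5559, -1.9309]  x^+=[2.4079, 2.8743]  P^+=[0.2642 0.0489; 0.0489 0.2623]
step 2: x^-=[3.7014, 2.8743]  P^-=[0.4813 0.1589; 0.1589 0.5123]  H_jac=[-0.8474 0.0000; 0.0000 -0.2641]  S=[0.6556 0.0726; 0.0726 0.4157]  K=[-0.6230 0.0078; -0.1727 -0.2953]  nu=[2.2710, -0.5055]  x^+=[2.2827, 2.6313]  P^+=[0.2276 0.0761; 0.0761 0.4491]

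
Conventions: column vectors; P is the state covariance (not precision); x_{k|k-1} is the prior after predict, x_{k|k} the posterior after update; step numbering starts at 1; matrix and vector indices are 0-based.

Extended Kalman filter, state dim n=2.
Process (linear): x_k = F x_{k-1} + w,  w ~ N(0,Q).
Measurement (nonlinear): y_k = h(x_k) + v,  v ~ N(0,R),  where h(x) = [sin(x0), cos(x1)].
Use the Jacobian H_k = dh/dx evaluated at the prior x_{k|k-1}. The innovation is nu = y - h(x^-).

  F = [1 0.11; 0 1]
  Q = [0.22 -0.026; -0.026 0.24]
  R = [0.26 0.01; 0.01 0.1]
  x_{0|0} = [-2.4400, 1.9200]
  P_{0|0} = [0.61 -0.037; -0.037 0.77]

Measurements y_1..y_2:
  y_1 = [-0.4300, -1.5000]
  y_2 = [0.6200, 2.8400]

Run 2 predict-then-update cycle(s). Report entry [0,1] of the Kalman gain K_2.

step 1: x^-=[-2.2288, 1.9200]  P^-=[0.8312 0.0217; 0.0217 1.0100]  H_jac=[-0.6115 0.0000; 0.0000 -0.9396]  S=[0.5708 0.0225; 0.0225 0.9918]  K=[-0.8904 -0.0004; 0.0144 -0.9573]  nu=[0.3612, -1.1579]  x^+=[-2.5500, 3.0336]  P^+=[0.3786 0.0095; 0.0095 0.1017]
step 2: x^-=[-2.2163, 3.0336]  P^-=[0.6019 -0.0053; -0.0053 0.3417]  H_jac=[-0.6016 0.0000; 0.0000 -0.1078]  S=[0.4778 0.0097; 0.0097 0.1040]  K=[-0.7593 0.0760; 0.0139 -0.3556]  nu=[1.4188, 3.8342]  x^+=[-3.0022, 1.6896]  P^+=[0.3269 -0.0001; -0.0001 0.3286]

K[0,1] = 0.0760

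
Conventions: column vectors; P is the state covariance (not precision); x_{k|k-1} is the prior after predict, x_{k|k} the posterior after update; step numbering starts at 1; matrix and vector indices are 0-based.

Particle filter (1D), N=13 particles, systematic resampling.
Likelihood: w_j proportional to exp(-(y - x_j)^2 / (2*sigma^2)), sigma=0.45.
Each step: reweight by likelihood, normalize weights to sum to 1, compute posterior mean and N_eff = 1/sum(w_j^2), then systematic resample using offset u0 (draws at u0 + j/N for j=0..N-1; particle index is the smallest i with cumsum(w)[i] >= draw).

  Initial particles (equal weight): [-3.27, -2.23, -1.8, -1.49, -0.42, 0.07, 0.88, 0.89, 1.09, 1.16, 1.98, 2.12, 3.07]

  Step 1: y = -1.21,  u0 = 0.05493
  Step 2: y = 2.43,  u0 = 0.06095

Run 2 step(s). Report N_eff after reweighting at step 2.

N_eff = 2.0000

step 1: w=[0.0000, 0.0493, 0.2721, 0.5297, 0.1377, 0.0113, 0.0000, 0.0000, 0.0000, 0.0000, 0.0000, 0.0000, 0.0000]  mean=-1.4459  Neff=2.6589  idx=[2, 2, 2, 2, 3, 3, 3, 3, 3, 3, 3, 4, 4]
step 2: w=[0.0000, 0.0000, 0.0000, 0.0000, 0.0000, 0.0000, 0.0000, 0.0000, 0.0000, 0.0000, 0.0000, 0.5000, 0.5000]  mean=-0.4200  Neff=2.0000  idx=[11, 11, 11, 11, 11, 11, 12, 12, 12, 12, 12, 12, 12]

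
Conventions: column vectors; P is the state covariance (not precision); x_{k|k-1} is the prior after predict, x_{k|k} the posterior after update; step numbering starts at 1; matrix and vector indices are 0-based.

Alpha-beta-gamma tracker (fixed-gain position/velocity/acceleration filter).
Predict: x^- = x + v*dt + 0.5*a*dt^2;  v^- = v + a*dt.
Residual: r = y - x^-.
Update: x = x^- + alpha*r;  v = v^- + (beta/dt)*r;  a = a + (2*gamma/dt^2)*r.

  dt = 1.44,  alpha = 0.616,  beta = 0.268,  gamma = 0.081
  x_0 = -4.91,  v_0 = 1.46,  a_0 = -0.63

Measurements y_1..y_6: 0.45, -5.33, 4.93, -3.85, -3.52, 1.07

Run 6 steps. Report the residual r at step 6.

step 1: x_pred=-3.4608  r=3.9108  x^+=-1.0517  v^+=1.2806  a^+=-0.3245
step 2: x_pred=0.4560  r=-5.7860  x^+=-3.1082  v^+=-0.2634  a^+=-0.7765
step 3: x_pred=-4.2926  r=9.2226  x^+=1.3885  v^+=0.3348  a^+=-0.0560
step 4: x_pred=1.8126  r=-5.6626  x^+=-1.6755  v^+=-0.7997  a^+=-0.4984
step 5: x_pred=-3.3438  r=-0.1762  x^+=-3.4523  v^+=-1.5501  a^+=-0.5121
step 6: x_pred=-6.2155  r=7.2855  x^+=-1.7276  v^+=-0.9317  a^+=0.0570

resid = 7.2855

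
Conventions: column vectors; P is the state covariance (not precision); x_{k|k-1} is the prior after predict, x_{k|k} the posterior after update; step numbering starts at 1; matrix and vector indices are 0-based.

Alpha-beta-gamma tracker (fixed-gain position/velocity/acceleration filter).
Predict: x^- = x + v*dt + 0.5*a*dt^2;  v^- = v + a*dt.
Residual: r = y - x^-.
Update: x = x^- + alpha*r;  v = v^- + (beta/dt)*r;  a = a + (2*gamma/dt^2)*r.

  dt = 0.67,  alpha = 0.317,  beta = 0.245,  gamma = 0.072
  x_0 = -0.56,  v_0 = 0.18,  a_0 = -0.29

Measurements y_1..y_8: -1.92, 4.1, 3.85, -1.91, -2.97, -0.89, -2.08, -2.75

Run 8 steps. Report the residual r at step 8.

step 1: x_pred=-0.5045  r=-1.4155  x^+=-0.9532  v^+=-0.5319  a^+=-0.7441
step 2: x_pred=-1.4766  r=5.5766  x^+=0.2912  v^+=1.0088  a^+=1.0448
step 3: x_pred=1.2016  r=2.6484  x^+=2.0411  v^+=2.6772  a^+=1.8944
step 4: x_pred=4.2601  r=-6.1701  x^+=2.3042  v^+=1.6903  a^+=-0.0849
step 5: x_pred=3.4176  r=-6.3876  x^+=1.3927  v^+=-0.7024  a^+=-2.1339
step 6: x_pred=0.4432  r=-1.3332  x^+=0.0206  v^+=-2.6196  a^+=-2.5616
step 7: x_pred=-2.3095  r=0.2295  x^+=-2.2367  v^+=-4.2519  a^+=-2.4880
step 8: x_pred=-5.6440  r=2.8940  x^+=-4.7266  v^+=-4.8606  a^+=-1.5596

resid = 2.8940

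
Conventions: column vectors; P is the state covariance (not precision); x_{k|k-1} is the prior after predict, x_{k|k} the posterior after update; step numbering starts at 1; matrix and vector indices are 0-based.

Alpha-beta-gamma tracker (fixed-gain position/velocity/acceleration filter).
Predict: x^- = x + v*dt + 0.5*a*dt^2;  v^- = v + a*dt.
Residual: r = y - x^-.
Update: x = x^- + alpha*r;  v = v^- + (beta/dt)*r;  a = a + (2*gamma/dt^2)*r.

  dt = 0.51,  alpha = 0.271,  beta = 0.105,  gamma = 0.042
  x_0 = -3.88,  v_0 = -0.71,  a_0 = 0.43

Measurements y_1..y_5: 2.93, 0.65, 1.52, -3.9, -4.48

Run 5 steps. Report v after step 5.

v_post = 3.4987

step 1: x_pred=-4.1862  r=7.1162  x^+=-2.2577  v^+=0.9744  a^+=2.7282
step 2: x_pred=-1.4060  r=2.0560  x^+=-0.8488  v^+=2.7891  a^+=3.3922
step 3: x_pred=1.0148  r=0.5052  x^+=1.1517  v^+=4.6231  a^+=3.5553
step 4: x_pred=3.9718  r=-7.8718  x^+=1.8386  v^+=4.8156  a^+=1.0131
step 5: x_pred=4.4263  r=-8.9063  x^+=2.0127  v^+=3.4987  a^+=-1.8632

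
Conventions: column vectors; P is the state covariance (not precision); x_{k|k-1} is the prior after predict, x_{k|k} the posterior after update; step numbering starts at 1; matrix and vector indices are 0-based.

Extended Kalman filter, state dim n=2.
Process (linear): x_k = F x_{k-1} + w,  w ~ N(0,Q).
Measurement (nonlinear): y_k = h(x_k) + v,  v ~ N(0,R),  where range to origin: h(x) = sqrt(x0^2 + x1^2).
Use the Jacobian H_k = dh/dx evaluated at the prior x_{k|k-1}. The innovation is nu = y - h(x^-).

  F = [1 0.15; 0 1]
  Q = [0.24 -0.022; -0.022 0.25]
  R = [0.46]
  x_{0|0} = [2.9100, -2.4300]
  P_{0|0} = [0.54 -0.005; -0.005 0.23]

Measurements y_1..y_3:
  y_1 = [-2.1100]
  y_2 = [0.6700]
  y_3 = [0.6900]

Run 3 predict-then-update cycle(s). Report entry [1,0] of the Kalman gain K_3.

step 1: x^-=[2.5455, -2.4300]  P^-=[0.7837 0.0075; 0.0075 0.4800]  H_jac=[0.7233 -0.6905]  S=[1.0914]  K=[0.5146; -0.2987]  nu=[-5.6292]  x^+=[-0.3515, -0.7485]  P^+=[0.4946 0.1753; 0.1753 0.3826]
step 2: x^-=[-0.4638, -0.7485]  P^-=[0.7958 0.2107; 0.2107 0.6326]  H_jac=[-0.5267 -0.8500]  S=[1.3265]  K=[-0.4510; -0.4890]  nu=[-0.2105]  x^+=[-0.3688, -0.6455]  P^+=[0.5260 -0.0819; -0.0819 0.3154]
step 3: x^-=[-0.4657, -0.6455]  P^-=[0.7485 -0.0566; -0.0566 0.5654]  H_jac=[-0.5850 -0.8110]  S=[1.0344]  K=[-0.3790; -0.4113]  nu=[-0.1060]  x^+=[-0.4255, -0.6020]  P^+=[0.6000 -0.2178; -0.2178 0.3904]

K[1,0] = -0.4113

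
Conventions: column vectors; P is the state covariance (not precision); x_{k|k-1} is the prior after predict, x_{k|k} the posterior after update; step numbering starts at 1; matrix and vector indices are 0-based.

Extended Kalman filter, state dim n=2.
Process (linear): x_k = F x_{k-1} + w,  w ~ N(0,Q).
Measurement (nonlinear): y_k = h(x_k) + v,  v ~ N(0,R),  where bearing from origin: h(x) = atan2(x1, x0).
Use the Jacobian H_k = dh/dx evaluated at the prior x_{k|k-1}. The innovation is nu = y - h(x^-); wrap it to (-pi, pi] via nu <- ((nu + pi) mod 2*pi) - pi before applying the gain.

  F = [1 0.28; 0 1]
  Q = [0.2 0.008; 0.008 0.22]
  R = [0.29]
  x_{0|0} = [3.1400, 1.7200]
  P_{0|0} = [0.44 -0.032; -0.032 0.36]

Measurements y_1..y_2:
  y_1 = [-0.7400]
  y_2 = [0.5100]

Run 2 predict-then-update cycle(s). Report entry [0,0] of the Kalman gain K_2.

K[0,0] = -0.0217

step 1: x^-=[3.6216, 1.7200]  P^-=[0.6503 0.0768; 0.0768 0.5800]  H_jac=[-0.1070 0.2253]  S=[0.3232]  K=[-0.1618; 0.3789]  nu=[-1.1834]  x^+=[3.8130, 1.2716]  P^+=[0.6418 0.0966; 0.0966 0.5336]
step 2: x^-=[4.1691, 1.2716]  P^-=[0.9378 0.2540; 0.2540 0.7536]  H_jac=[-0.0669 0.2194]  S=[0.3230]  K=[-0.0217; 0.4593]  nu=[0.2140]  x^+=[4.1644, 1.3699]  P^+=[0.9376 0.2572; 0.2572 0.6855]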